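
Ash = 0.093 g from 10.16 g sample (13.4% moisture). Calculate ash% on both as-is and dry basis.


As-is ash = 0.92%
Dry-basis ash = 1.06%


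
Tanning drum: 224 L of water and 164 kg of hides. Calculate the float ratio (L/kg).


Float ratio = water / hide weight
Ratio = 224 / 164 = 1.4


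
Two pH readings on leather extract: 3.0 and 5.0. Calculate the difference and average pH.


Difference = |3.0 - 5.0| = 2.0
Average = (3.0 + 5.0) / 2 = 4.00


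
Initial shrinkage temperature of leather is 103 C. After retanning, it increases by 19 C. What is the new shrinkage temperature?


New Ts = 103 + 19 = 122 C


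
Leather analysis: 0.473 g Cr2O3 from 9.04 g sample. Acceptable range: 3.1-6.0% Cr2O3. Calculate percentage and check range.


Cr2O3 = 5.23%
Within range: Yes

Cr2O3% = 0.473 / 9.04 x 100 = 5.23%
Acceptable range: 3.1 to 6.0%
Within range: Yes


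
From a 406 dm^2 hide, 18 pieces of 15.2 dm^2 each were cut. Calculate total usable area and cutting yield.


Usable area = 273.6 dm^2
Yield = 67.4%

Total usable = 18 x 15.2 = 273.6 dm^2
Yield = 273.6 / 406 x 100 = 67.4%


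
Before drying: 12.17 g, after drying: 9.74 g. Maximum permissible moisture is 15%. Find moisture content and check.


Moisture content = 20.0%
Acceptable: No

MC = (12.17 - 9.74) / 12.17 x 100 = 20.0%
Maximum: 15%
Acceptable: No


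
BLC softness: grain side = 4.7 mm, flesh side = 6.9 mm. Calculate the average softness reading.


5.80 mm

Average = (4.7 + 6.9) / 2
Average = 5.80 mm


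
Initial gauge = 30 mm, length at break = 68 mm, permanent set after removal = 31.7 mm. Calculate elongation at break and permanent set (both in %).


Elongation at break = (68 - 30) / 30 x 100 = 126.7%
Permanent set = (31.7 - 30) / 30 x 100 = 5.7%


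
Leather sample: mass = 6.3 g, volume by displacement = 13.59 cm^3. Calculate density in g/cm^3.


0.464 g/cm^3

Density = mass / volume
Density = 6.3 / 13.59 = 0.464 g/cm^3


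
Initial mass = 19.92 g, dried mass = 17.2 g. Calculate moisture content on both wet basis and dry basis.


Wet basis = 13.7%
Dry basis = 15.8%


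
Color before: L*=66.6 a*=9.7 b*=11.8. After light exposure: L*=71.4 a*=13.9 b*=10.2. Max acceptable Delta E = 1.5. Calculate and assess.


Delta E = 6.58
Passes: No

dL = 4.8, da = 4.2, db = -1.6
dE = sqrt((4.8)^2 + (4.2)^2 + (-1.6)^2) = 6.58
Max = 1.5
Passes: No


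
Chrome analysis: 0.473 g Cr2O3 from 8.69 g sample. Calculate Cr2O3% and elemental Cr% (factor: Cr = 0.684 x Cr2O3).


Cr2O3% = 0.473 / 8.69 x 100 = 5.44%
Cr% = 5.44 x 0.684 = 3.72%


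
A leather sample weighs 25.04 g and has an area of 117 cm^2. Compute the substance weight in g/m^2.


2140.2 g/m^2

Substance weight = mass / area x 10000
SW = 25.04 / 117 x 10000
SW = 2140.2 g/m^2


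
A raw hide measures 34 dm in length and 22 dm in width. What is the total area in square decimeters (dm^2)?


Area = length x width
Area = 34 x 22 = 748 dm^2


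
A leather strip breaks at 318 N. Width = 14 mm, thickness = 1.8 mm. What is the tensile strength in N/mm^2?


Cross-sectional area = 14 x 1.8 = 25.2 mm^2
Tensile strength = 318 / 25.2 = 12.62 N/mm^2


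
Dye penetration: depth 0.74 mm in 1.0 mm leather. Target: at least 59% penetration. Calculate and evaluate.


Penetration = 0.74 / 1.0 x 100 = 74.0%
Target: 59%
Meets target: Yes


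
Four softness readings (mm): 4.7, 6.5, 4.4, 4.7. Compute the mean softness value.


Sum = 4.7 + 6.5 + 4.4 + 4.7
Mean = 20.3 / 4 = 5.08 mm


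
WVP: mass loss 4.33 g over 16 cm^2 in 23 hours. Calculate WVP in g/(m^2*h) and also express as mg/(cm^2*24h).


WVP = 4.33 / (16 x 23) x 10000 = 117.66 g/(m^2*h)
Mass loss in mg = 4.33 x 1000 = 4330 mg
Per cm^2 per 24h in mg: 4330 x 24 / (16 x 23) = 103920 / 368 = 282.39 mg/(cm^2*24h)


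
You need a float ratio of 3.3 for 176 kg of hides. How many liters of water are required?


Water = hide weight x target ratio
Water = 176 x 3.3 = 580.8 L


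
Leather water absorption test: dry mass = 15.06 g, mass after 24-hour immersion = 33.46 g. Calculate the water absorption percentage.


Water absorbed = 33.46 - 15.06 = 18.40 g
WA% = 18.40 / 15.06 x 100 = 122.2%


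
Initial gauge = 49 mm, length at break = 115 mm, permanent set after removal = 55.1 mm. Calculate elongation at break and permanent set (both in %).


Elongation at break = (115 - 49) / 49 x 100 = 134.7%
Permanent set = (55.1 - 49) / 49 x 100 = 12.4%


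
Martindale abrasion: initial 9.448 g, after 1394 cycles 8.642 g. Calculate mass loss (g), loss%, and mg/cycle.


Loss = 9.448 - 8.642 = 0.806 g
Loss% = 0.806 / 9.448 x 100 = 8.53%
Rate = 0.806 / 1394 x 1000 = 0.578 mg/cycle


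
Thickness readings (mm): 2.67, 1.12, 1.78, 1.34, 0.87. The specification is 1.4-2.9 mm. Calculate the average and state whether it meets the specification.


Average = 1.56 mm
Within specification: Yes


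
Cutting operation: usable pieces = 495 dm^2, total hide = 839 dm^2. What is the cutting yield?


Yield = usable / total x 100
Yield = 495 / 839 x 100 = 59.0%


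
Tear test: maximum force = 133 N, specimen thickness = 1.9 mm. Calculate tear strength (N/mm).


70.0 N/mm


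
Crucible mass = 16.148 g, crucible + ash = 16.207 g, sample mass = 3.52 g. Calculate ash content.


Ash mass = 0.059 g
Ash content = 1.68%

Ash mass = 16.207 - 16.148 = 0.059 g
Ash% = 0.059 / 3.52 x 100 = 1.68%


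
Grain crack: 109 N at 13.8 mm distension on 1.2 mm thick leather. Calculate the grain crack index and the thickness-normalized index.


Crack index = 109 / 13.8 = 7.9 N/mm
Normalized = 7.9 / 1.2 = 6.6 N/mm per mm


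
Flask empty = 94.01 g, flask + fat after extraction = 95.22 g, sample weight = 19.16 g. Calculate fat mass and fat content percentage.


Fat mass = 1.21 g
Fat content = 6.3%

Fat mass = 95.22 - 94.01 = 1.21 g
Fat% = 1.21 / 19.16 x 100 = 6.3%


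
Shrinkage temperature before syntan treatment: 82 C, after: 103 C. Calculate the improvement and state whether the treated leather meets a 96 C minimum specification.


Improvement = 21 C
Meets 96 C spec: Yes

Improvement = 103 - 82 = 21 C
Spec check: 103 C >= 96 C? Yes


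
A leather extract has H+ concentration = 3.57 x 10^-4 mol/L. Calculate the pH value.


pH = 3.45


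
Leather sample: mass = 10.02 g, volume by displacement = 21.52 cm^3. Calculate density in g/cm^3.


0.466 g/cm^3


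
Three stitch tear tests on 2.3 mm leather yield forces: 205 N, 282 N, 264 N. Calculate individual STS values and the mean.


STS1 = 205 / 2.3 = 89.1 N/mm
STS2 = 282 / 2.3 = 122.6 N/mm
STS3 = 264 / 2.3 = 114.8 N/mm
Mean = (89.1 + 122.6 + 114.8) / 3 = 108.8 N/mm


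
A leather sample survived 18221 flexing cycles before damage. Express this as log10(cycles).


4.26


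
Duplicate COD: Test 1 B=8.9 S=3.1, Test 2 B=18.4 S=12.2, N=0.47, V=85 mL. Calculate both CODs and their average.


COD1 = 256.6 mg/L
COD2 = 274.3 mg/L
Average = 265.5 mg/L

COD1 = (8.9 - 3.1) x 0.47 x 8000 / 85 = 256.6 mg/L
COD2 = (18.4 - 12.2) x 0.47 x 8000 / 85 = 274.3 mg/L
Average = (256.6 + 274.3) / 2 = 265.5 mg/L


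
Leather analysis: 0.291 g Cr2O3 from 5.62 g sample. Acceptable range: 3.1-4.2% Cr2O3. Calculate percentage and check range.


Cr2O3% = 0.291 / 5.62 x 100 = 5.18%
Acceptable range: 3.1 to 4.2%
Within range: No


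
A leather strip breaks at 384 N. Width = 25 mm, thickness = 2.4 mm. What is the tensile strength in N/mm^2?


Cross-sectional area = 25 x 2.4 = 60.0 mm^2
Tensile strength = 384 / 60.0 = 6.40 N/mm^2


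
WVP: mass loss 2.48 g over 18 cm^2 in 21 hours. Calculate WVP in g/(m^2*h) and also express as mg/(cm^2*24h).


WVP = 2.48 / (18 x 21) x 10000 = 65.61 g/(m^2*h)
Mass loss in mg = 2.48 x 1000 = 2480 mg
Per cm^2 per 24h in mg: 2480 x 24 / (18 x 21) = 59520 / 378 = 157.46 mg/(cm^2*24h)


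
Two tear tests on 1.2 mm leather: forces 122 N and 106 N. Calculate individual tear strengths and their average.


Tear 1 = 101.7 N/mm
Tear 2 = 88.3 N/mm
Average = 95.0 N/mm


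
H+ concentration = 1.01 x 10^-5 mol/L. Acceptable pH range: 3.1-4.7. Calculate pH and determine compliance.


pH = 5.00
Compliant: No


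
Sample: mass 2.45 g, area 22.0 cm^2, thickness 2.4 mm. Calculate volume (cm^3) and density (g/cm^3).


Volume = 5.280 cm^3
Density = 0.464 g/cm^3

Thickness in cm = 2.4 / 10 = 0.24 cm
Volume = 22.0 x 0.24 = 5.280 cm^3
Density = 2.45 / 5.280 = 0.464 g/cm^3


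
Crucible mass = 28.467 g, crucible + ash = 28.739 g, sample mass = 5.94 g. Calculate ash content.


Ash mass = 0.272 g
Ash content = 4.58%

Ash mass = 28.739 - 28.467 = 0.272 g
Ash% = 0.272 / 5.94 x 100 = 4.58%


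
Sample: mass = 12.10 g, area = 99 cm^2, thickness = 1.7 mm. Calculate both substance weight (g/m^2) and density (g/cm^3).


Substance weight = 1222.2 g/m^2
Density = 0.719 g/cm^3

SW = 12.10 / 99 x 10000 = 1222.2 g/m^2
Volume = 99 x 1.7 / 10 = 16.83 cm^3
Density = 12.10 / 16.83 = 0.719 g/cm^3


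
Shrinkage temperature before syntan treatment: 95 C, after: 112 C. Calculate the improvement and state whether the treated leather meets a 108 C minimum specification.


Improvement = 17 C
Meets 108 C spec: Yes


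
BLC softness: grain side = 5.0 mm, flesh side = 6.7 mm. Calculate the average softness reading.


Average = (5.0 + 6.7) / 2
Average = 5.85 mm


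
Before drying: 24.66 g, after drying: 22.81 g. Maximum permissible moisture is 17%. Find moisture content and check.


MC = (24.66 - 22.81) / 24.66 x 100 = 7.5%
Maximum: 17%
Acceptable: Yes


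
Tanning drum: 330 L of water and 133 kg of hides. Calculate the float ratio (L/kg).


Float ratio = water / hide weight
Ratio = 330 / 133 = 2.5


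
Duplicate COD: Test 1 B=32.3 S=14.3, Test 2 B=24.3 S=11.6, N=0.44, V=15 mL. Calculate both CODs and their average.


COD1 = (32.3 - 14.3) x 0.44 x 8000 / 15 = 4224.0 mg/L
COD2 = (24.3 - 11.6) x 0.44 x 8000 / 15 = 2980.3 mg/L
Average = (4224.0 + 2980.3) / 2 = 3602.2 mg/L


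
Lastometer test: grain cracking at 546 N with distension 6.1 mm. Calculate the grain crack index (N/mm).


Grain crack index = force / distension
Index = 546 / 6.1 = 89.5 N/mm


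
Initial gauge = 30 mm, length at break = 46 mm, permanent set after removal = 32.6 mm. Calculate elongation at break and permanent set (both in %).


Elongation at break = 53.3%
Permanent set = 8.7%

Elongation at break = (46 - 30) / 30 x 100 = 53.3%
Permanent set = (32.6 - 30) / 30 x 100 = 8.7%


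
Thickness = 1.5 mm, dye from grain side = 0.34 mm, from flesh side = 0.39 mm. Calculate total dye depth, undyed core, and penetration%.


Total dyed = 0.73 mm
Undyed core = 0.77 mm
Penetration = 48.7%


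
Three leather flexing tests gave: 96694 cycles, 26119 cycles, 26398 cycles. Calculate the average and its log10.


Average = (96694 + 26119 + 26398) / 3 = 49737 cycles
log10(49737) = 4.70


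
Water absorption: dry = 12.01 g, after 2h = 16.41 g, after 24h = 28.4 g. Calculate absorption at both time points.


WA (2h) = (16.41 - 12.01) / 12.01 x 100 = 36.6%
WA (24h) = (28.4 - 12.01) / 12.01 x 100 = 136.5%


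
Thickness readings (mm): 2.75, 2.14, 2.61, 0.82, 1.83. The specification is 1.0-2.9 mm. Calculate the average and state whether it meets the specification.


Sum = 10.15
Average = 10.15 / 5 = 2.03 mm
Specification range: 1.0 to 2.9 mm
Within spec: Yes


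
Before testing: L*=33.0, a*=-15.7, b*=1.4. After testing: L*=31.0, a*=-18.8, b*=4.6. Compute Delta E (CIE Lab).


dL = 31.0 - 33.0 = -2.0
da = -18.8 - (-15.7) = -3.1
db = 4.6 - 1.4 = 3.2
dE = sqrt((-2.0)^2 + (-3.1)^2 + (3.2)^2) = 4.88


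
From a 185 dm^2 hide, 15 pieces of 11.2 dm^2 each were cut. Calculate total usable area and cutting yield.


Total usable = 15 x 11.2 = 168.0 dm^2
Yield = 168.0 / 185 x 100 = 90.8%


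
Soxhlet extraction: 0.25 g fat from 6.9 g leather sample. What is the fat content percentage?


3.6%

Fat content = 0.25 / 6.9 x 100
Fat = 3.6%


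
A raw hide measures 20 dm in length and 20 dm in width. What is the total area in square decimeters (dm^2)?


400 dm^2

Area = length x width
Area = 20 x 20 = 400 dm^2


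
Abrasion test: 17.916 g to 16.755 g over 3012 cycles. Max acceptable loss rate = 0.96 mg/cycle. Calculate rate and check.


Loss = 17.916 - 16.755 = 1.161 g
Rate = 1.161 g / 3012 cycles x 1000 = 0.385 mg/cycle
Max = 0.96 mg/cycle
Passes: Yes


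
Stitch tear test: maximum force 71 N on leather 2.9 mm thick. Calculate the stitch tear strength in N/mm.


24.5 N/mm


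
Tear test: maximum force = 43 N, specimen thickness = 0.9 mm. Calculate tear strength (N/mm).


47.8 N/mm


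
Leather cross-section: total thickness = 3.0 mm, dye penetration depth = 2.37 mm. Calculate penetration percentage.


Penetration% = 2.37 / 3.0 x 100
Penetration = 79.0%


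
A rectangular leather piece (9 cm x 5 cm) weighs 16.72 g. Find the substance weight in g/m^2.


3715.6 g/m^2


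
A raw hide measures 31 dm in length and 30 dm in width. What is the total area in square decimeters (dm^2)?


930 dm^2


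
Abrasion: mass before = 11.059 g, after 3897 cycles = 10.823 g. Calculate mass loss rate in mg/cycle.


0.061 mg/cycle


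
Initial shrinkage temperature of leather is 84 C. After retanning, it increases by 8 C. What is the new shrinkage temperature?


New Ts = 84 + 8 = 92 C


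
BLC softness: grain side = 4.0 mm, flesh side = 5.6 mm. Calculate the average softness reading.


Average = (4.0 + 5.6) / 2
Average = 4.80 mm


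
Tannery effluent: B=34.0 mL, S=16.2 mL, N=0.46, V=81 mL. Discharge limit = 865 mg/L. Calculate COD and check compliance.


COD = 808.7 mg/L
Compliant: Yes


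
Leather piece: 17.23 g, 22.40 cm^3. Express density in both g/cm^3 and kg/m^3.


Density = 17.23 / 22.40 = 0.769 g/cm^3
Convert: 0.769 x 1000 = 769 kg/m^3


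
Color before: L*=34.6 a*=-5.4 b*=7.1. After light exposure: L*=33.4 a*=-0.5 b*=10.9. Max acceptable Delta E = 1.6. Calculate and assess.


Delta E = 6.32
Passes: No


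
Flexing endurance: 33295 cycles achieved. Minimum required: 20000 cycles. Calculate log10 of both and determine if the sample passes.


Achieved: log10 = 4.52
Required: log10 = 4.30
Passes: Yes

log10(33295) = 4.52
log10(20000) = 4.30
Passes: Yes


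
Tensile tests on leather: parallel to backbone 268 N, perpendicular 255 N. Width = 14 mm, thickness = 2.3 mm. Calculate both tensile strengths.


Parallel = 8.32 N/mm^2
Perpendicular = 7.92 N/mm^2


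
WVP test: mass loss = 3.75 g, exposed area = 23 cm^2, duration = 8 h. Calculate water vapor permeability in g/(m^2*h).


203.80 g/(m^2*h)

WVP = mass_loss / (area x time) x 10000
WVP = 3.75 / (23 x 8) x 10000
WVP = 3.75 / 184 x 10000 = 203.80 g/(m^2*h)


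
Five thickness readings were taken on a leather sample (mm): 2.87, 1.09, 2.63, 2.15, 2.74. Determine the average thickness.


Sum = 2.87 + 1.09 + 2.63 + 2.15 + 2.74 = 11.48
Average = 11.48 / 5 = 2.30 mm


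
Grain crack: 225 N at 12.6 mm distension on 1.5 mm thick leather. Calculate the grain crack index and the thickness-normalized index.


Crack index = 17.9 N/mm
Normalized index = 11.9 N/mm per mm

Crack index = 225 / 12.6 = 17.9 N/mm
Normalized = 17.9 / 1.5 = 11.9 N/mm per mm


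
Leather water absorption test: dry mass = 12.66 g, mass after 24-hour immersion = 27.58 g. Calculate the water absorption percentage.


Water absorbed = 27.58 - 12.66 = 14.92 g
WA% = 14.92 / 12.66 x 100 = 117.9%


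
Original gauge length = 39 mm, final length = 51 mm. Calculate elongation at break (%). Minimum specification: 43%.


Elongation = 30.8%
Meets spec: No

Extension = 51 - 39 = 12 mm
Elongation = 12 / 39 x 100 = 30.8%
Minimum required: 43%
Meets specification: No


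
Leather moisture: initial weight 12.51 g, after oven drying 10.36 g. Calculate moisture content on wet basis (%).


17.2%


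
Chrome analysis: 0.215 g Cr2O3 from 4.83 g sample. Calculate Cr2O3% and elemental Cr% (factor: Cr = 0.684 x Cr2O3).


Cr2O3% = 0.215 / 4.83 x 100 = 4.45%
Cr% = 4.45 x 0.684 = 3.04%


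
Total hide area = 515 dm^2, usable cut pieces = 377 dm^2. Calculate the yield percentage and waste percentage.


Yield = 73.2%
Waste = 26.8%


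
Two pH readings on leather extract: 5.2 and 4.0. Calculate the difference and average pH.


Difference = |5.2 - 4.0| = 1.2
Average = (5.2 + 4.0) / 2 = 4.60


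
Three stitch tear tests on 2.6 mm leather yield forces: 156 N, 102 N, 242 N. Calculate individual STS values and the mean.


STS1 = 156 / 2.6 = 60.0 N/mm
STS2 = 102 / 2.6 = 39.2 N/mm
STS3 = 242 / 2.6 = 93.1 N/mm
Mean = (60.0 + 39.2 + 93.1) / 3 = 64.1 N/mm


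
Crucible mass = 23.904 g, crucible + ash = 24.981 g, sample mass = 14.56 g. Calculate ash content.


Ash mass = 24.981 - 23.904 = 1.077 g
Ash% = 1.077 / 14.56 x 100 = 7.40%


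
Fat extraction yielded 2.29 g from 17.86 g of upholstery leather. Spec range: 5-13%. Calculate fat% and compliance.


Fat% = 2.29 / 17.86 x 100 = 12.8%
Spec range: 5-13%
Compliant: Yes


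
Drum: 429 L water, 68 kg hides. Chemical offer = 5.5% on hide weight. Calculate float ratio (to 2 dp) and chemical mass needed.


Float ratio = 429 / 68 = 6.31
Chemical = 68 x 5.5 / 100 = 3.74 kg


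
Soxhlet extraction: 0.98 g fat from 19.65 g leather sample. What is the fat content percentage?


Fat content = 0.98 / 19.65 x 100
Fat = 5.0%


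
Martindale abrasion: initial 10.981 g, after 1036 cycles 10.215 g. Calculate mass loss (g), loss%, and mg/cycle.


Mass loss = 0.766 g
Loss = 6.98%
Rate = 0.739 mg/cycle


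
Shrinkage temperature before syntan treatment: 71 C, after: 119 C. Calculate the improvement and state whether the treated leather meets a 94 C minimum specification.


Improvement = 119 - 71 = 48 C
Spec check: 119 C >= 94 C? Yes


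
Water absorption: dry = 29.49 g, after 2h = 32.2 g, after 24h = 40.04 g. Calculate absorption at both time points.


2h absorption = 9.2%
24h absorption = 35.8%


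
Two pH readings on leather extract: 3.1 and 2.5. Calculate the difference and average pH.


Difference = 0.6
Average pH = 2.80

Difference = |3.1 - 2.5| = 0.6
Average = (3.1 + 2.5) / 2 = 2.80


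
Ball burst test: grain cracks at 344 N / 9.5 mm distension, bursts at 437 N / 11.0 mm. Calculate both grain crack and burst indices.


Crack index = 344 / 9.5 = 36.2 N/mm
Burst index = 437 / 11.0 = 39.7 N/mm


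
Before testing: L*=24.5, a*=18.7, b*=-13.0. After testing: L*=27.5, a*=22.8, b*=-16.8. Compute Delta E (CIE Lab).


dL = 27.5 - 24.5 = 3.0
da = 22.8 - 18.7 = 4.1
db = -16.8 - (-13.0) = -3.8
dE = sqrt((3.0)^2 + (4.1)^2 + (-3.8)^2) = 6.34


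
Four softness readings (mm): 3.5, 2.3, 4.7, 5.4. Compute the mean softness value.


3.98 mm

Sum = 3.5 + 2.3 + 4.7 + 5.4
Mean = 15.9 / 4 = 3.98 mm


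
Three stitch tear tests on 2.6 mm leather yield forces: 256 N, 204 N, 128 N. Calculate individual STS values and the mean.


STS1 = 98.5 N/mm
STS2 = 78.5 N/mm
STS3 = 49.2 N/mm
Mean = 75.4 N/mm


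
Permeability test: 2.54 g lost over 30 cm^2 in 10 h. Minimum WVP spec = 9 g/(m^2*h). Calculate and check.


WVP = 2.54 / (30 x 10) x 10000 = 84.67 g/(m^2*h)
Minimum: 9 g/(m^2*h)
Meets spec: Yes


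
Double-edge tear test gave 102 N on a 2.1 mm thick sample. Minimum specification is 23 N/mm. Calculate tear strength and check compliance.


Tear strength = 48.6 N/mm
Compliant: Yes

Tear strength = 102 / 2.1 = 48.6 N/mm
Required minimum = 23 N/mm
Compliant: Yes


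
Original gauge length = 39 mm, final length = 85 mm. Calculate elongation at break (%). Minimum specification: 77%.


Extension = 85 - 39 = 46 mm
Elongation = 46 / 39 x 100 = 117.9%
Minimum required: 77%
Meets specification: Yes


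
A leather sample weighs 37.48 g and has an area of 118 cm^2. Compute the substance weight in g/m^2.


3176.3 g/m^2


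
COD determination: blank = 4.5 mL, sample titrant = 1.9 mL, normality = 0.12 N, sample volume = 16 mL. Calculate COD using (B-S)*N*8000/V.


156.0 mg/L


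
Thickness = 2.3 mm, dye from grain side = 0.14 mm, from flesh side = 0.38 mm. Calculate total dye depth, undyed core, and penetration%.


Total dyed = 0.52 mm
Undyed core = 1.78 mm
Penetration = 22.6%

Total dyed = 0.14 + 0.38 = 0.52 mm
Undyed core = 2.3 - 0.52 = 1.78 mm
Penetration = 0.52 / 2.3 x 100 = 22.6%


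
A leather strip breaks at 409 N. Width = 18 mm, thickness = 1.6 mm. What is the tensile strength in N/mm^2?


Cross-sectional area = 18 x 1.6 = 28.8 mm^2
Tensile strength = 409 / 28.8 = 14.20 N/mm^2


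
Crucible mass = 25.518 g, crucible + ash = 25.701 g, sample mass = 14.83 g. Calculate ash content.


Ash mass = 25.701 - 25.518 = 0.183 g
Ash% = 0.183 / 14.83 x 100 = 1.23%


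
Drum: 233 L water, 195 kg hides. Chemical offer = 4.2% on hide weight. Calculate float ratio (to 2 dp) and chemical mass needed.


Float ratio = 1.19
Chemical needed = 8.19 kg


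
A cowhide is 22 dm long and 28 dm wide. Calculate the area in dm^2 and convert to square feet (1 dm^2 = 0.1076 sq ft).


Area = 22 x 28 = 616 dm^2
Conversion: 616 x 0.1076 = 66.28 sq ft


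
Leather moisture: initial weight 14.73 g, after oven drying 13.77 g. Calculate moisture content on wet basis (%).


Moisture = 14.73 - 13.77 = 0.96 g
MC = 0.96 / 14.73 x 100 = 6.5%


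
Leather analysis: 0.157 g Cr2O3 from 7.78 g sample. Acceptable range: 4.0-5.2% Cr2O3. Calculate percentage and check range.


Cr2O3 = 2.02%
Within range: No


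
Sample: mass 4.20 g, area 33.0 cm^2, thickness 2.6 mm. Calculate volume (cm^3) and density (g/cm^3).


Volume = 8.580 cm^3
Density = 0.490 g/cm^3

Thickness in cm = 2.6 / 10 = 0.26 cm
Volume = 33.0 x 0.26 = 8.580 cm^3
Density = 4.20 / 8.580 = 0.490 g/cm^3


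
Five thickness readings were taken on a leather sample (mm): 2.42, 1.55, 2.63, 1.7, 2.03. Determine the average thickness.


2.07 mm

Sum = 2.42 + 1.55 + 2.63 + 1.7 + 2.03 = 10.33
Average = 10.33 / 5 = 2.07 mm


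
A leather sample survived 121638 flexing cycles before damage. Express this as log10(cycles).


log10(121638) = 5.09


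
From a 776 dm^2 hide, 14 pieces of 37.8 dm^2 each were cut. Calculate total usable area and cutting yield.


Usable area = 529.2 dm^2
Yield = 68.2%

Total usable = 14 x 37.8 = 529.2 dm^2
Yield = 529.2 / 776 x 100 = 68.2%


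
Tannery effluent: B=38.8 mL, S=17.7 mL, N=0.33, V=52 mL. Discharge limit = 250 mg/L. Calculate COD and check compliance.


COD = (38.8 - 17.7) x 0.33 x 8000 / 52 = 1071.2 mg/L
Limit: 250 mg/L
Compliant: No


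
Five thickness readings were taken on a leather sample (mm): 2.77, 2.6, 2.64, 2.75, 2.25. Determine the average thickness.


Sum = 2.77 + 2.6 + 2.64 + 2.75 + 2.25 = 13.01
Average = 13.01 / 5 = 2.60 mm


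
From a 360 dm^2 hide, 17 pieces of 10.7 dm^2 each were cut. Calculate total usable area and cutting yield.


Total usable = 17 x 10.7 = 181.9 dm^2
Yield = 181.9 / 360 x 100 = 50.5%


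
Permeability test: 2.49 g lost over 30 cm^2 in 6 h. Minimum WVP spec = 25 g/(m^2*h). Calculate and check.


WVP = 2.49 / (30 x 6) x 10000 = 138.33 g/(m^2*h)
Minimum: 25 g/(m^2*h)
Meets spec: Yes


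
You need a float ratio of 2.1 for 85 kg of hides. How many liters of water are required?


Water = hide weight x target ratio
Water = 85 x 2.1 = 178.5 L


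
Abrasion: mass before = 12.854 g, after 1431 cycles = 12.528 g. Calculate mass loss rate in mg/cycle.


Mass loss = 12.854 - 12.528 = 0.326 g
Rate = 0.326 / 1431 x 1000 = 0.228 mg/cycle


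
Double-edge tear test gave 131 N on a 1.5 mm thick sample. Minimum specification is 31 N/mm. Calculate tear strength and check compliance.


Tear strength = 131 / 1.5 = 87.3 N/mm
Required minimum = 31 N/mm
Compliant: Yes


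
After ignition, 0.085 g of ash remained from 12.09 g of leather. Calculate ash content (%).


0.70%

Ash% = 0.085 / 12.09 x 100
Ash% = 0.70%


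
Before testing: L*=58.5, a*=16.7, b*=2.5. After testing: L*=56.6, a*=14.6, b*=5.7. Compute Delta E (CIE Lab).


dL = 56.6 - 58.5 = -1.9
da = 14.6 - 16.7 = -2.1
db = 5.7 - 2.5 = 3.2
dE = sqrt((-1.9)^2 + (-2.1)^2 + (3.2)^2) = 4.27


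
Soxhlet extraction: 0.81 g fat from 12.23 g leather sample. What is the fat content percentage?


6.6%

Fat content = 0.81 / 12.23 x 100
Fat = 6.6%


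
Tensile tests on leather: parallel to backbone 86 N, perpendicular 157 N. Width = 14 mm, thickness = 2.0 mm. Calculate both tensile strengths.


Area = 14 x 2.0 = 28.0 mm^2
TS (parallel) = 86 / 28.0 = 3.07 N/mm^2
TS (perpendicular) = 157 / 28.0 = 5.61 N/mm^2


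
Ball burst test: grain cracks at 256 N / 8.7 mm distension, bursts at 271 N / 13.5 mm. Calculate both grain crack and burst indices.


Crack index = 29.4 N/mm
Burst index = 20.1 N/mm

Crack index = 256 / 8.7 = 29.4 N/mm
Burst index = 271 / 13.5 = 20.1 N/mm


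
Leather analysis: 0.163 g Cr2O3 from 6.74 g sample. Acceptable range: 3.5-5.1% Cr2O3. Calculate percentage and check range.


Cr2O3 = 2.42%
Within range: No

Cr2O3% = 0.163 / 6.74 x 100 = 2.42%
Acceptable range: 3.5 to 5.1%
Within range: No


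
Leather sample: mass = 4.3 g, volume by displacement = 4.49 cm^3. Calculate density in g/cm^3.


0.958 g/cm^3

Density = mass / volume
Density = 4.3 / 4.49 = 0.958 g/cm^3


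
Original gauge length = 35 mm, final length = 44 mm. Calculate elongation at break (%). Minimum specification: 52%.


Elongation = 25.7%
Meets spec: No


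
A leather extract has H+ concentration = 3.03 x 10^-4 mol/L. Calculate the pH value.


pH = -log10[H+]
pH = -log10(3.03 x 10^-4) = 3.52


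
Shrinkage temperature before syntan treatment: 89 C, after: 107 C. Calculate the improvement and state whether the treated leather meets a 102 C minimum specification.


Improvement = 18 C
Meets 102 C spec: Yes


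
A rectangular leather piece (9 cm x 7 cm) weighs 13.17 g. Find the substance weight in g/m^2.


2090.5 g/m^2

Area = 9 x 7 = 63 cm^2
SW = 13.17 / 63 x 10000 = 2090.5 g/m^2


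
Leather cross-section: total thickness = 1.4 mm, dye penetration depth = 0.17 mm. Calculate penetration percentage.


12.1%

Penetration% = 0.17 / 1.4 x 100
Penetration = 12.1%


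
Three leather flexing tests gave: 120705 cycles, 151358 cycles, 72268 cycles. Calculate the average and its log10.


Average = (120705 + 151358 + 72268) / 3 = 114777 cycles
log10(114777) = 5.06


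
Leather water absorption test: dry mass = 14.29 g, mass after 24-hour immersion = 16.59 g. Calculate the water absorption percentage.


16.1%


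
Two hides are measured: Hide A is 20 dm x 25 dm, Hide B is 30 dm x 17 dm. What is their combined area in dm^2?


Hide A area = 20 x 25 = 500 dm^2
Hide B area = 30 x 17 = 510 dm^2
Total = 500 + 510 = 1010 dm^2


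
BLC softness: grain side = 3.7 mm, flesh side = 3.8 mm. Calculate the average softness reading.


3.75 mm

Average = (3.7 + 3.8) / 2
Average = 3.75 mm


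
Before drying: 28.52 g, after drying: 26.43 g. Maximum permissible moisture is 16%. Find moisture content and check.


MC = (28.52 - 26.43) / 28.52 x 100 = 7.3%
Maximum: 16%
Acceptable: Yes


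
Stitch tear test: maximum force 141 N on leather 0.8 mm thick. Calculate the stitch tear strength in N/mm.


176.3 N/mm

Stitch tear strength = force / thickness
STS = 141 / 0.8 = 176.3 N/mm


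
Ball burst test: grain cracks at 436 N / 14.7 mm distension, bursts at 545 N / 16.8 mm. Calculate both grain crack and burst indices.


Crack index = 436 / 14.7 = 29.7 N/mm
Burst index = 545 / 16.8 = 32.4 N/mm


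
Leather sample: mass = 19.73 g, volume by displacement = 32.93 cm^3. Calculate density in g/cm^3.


0.599 g/cm^3

Density = mass / volume
Density = 19.73 / 32.93 = 0.599 g/cm^3


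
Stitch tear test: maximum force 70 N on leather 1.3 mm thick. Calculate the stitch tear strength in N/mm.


Stitch tear strength = force / thickness
STS = 70 / 1.3 = 53.8 N/mm


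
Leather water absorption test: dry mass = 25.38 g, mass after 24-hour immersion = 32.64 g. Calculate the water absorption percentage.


Water absorbed = 32.64 - 25.38 = 7.26 g
WA% = 7.26 / 25.38 x 100 = 28.6%


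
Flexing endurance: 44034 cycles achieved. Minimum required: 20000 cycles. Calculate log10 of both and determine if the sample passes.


log10(44034) = 4.64
log10(20000) = 4.30
Passes: Yes


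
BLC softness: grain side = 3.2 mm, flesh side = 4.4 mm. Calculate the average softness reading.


3.80 mm


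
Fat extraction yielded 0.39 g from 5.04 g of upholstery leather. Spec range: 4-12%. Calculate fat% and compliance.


Fat% = 0.39 / 5.04 x 100 = 7.7%
Spec range: 4-12%
Compliant: Yes


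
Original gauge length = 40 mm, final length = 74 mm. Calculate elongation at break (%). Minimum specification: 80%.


Elongation = 85.0%
Meets spec: Yes


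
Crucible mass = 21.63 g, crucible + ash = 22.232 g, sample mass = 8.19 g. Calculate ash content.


Ash mass = 0.602 g
Ash content = 7.35%

Ash mass = 22.232 - 21.63 = 0.602 g
Ash% = 0.602 / 8.19 x 100 = 7.35%


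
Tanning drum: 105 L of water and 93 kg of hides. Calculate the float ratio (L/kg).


Float ratio = water / hide weight
Ratio = 105 / 93 = 1.1


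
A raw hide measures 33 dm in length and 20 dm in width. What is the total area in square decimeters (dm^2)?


660 dm^2

Area = length x width
Area = 33 x 20 = 660 dm^2


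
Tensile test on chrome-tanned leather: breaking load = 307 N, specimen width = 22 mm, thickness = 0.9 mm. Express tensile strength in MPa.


Cross-section = 22 x 0.9 = 19.8 mm^2
TS = 307 / 19.8 = 15.51 MPa
(1 N/mm^2 = 1 MPa)


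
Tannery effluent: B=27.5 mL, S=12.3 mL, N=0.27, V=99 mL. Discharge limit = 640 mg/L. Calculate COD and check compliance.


COD = (27.5 - 12.3) x 0.27 x 8000 / 99 = 331.6 mg/L
Limit: 640 mg/L
Compliant: Yes


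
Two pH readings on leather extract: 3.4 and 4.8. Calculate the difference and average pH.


Difference = |3.4 - 4.8| = 1.4
Average = (3.4 + 4.8) / 2 = 4.10


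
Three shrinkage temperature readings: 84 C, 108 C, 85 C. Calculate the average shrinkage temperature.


Average = (84 + 108 + 85) / 3
Average = 277 / 3 = 92.3 C


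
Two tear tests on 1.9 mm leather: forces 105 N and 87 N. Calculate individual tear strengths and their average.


Tear 1 = 55.3 N/mm
Tear 2 = 45.8 N/mm
Average = 50.6 N/mm

Tear 1 = 105 / 1.9 = 55.3 N/mm
Tear 2 = 87 / 1.9 = 45.8 N/mm
Average = (55.3 + 45.8) / 2 = 50.6 N/mm


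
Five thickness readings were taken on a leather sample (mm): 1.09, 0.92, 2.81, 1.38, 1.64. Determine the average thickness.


Sum = 1.09 + 0.92 + 2.81 + 1.38 + 1.64 = 7.84
Average = 7.84 / 5 = 1.57 mm


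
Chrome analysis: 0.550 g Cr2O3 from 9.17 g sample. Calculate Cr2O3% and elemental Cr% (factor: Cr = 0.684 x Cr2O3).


Cr2O3 = 6.00%
Cr = 4.10%

Cr2O3% = 0.550 / 9.17 x 100 = 6.00%
Cr% = 6.00 x 0.684 = 4.10%


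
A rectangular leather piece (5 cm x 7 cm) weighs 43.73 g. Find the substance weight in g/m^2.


12494.3 g/m^2

Area = 5 x 7 = 35 cm^2
SW = 43.73 / 35 x 10000 = 12494.3 g/m^2


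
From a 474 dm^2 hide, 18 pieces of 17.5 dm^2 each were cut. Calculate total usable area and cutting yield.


Total usable = 18 x 17.5 = 315.0 dm^2
Yield = 315.0 / 474 x 100 = 66.5%


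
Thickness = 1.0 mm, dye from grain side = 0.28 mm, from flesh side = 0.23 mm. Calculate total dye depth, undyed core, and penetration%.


Total dyed = 0.28 + 0.23 = 0.51 mm
Undyed core = 1.0 - 0.51 = 0.49 mm
Penetration = 0.51 / 1.0 x 100 = 51.0%


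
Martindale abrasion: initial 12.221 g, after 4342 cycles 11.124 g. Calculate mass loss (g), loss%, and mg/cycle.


Mass loss = 1.097 g
Loss = 8.98%
Rate = 0.253 mg/cycle

Loss = 12.221 - 11.124 = 1.097 g
Loss% = 1.097 / 12.221 x 100 = 8.98%
Rate = 1.097 / 4342 x 1000 = 0.253 mg/cycle


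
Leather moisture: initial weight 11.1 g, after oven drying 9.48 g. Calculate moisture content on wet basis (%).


14.6%

Moisture = 11.1 - 9.48 = 1.62 g
MC = 1.62 / 11.1 x 100 = 14.6%


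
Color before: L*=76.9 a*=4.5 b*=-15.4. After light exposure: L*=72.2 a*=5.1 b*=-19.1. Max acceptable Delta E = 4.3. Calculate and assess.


dL = -4.7, da = 0.6, db = -3.7
dE = sqrt((-4.7)^2 + (0.6)^2 + (-3.7)^2) = 6.01
Max = 4.3
Passes: No


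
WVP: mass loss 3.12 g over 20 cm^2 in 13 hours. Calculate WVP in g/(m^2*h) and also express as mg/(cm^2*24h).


WVP = 3.12 / (20 x 13) x 10000 = 120.00 g/(m^2*h)
Mass loss in mg = 3.12 x 1000 = 3120 mg
Per cm^2 per 24h in mg: 3120 x 24 / (20 x 13) = 74880 / 260 = 288.00 mg/(cm^2*24h)


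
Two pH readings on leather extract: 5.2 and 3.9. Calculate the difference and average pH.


Difference = |5.2 - 3.9| = 1.3
Average = (5.2 + 3.9) / 2 = 4.55


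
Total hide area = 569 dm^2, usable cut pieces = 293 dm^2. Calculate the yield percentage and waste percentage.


Yield = 51.5%
Waste = 48.5%

Yield = 293 / 569 x 100 = 51.5%
Waste = 569 - 293 = 276 dm^2
Waste% = 100 - 51.5 = 48.5%


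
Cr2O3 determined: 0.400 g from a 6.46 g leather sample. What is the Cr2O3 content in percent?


Cr2O3% = 0.400 / 6.46 x 100
Cr2O3% = 6.19%


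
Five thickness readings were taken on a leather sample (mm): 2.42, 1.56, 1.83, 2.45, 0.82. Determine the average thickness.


1.82 mm

Sum = 2.42 + 1.56 + 1.83 + 2.45 + 0.82 = 9.08
Average = 9.08 / 5 = 1.82 mm


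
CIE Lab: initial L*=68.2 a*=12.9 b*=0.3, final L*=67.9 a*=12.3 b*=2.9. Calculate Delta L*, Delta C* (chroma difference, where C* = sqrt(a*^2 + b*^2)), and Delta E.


Delta L* = -0.3
Delta C* = -0.27
Delta E = 2.69

Delta L* = 67.9 - 68.2 = -0.3
C1* = sqrt((12.9)^2 + (0.3)^2) = 12.903
C2* = sqrt((12.3)^2 + (2.9)^2) = 12.637
Delta C* = 12.637 - 12.903 = -0.27
Delta E = sqrt((-0.3)^2 + (-0.6)^2 + (2.6)^2) = 2.69


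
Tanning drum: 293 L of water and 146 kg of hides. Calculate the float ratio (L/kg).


Float ratio = water / hide weight
Ratio = 293 / 146 = 2.0


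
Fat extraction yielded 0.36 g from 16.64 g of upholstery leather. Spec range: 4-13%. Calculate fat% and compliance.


Fat content = 2.2%
Compliant: No

Fat% = 0.36 / 16.64 x 100 = 2.2%
Spec range: 4-13%
Compliant: No


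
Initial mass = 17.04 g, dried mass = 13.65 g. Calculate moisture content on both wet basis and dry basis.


Wet basis = 19.9%
Dry basis = 24.8%

Moisture lost = 17.04 - 13.65 = 3.39 g
Wet basis MC = 3.39 / 17.04 x 100 = 19.9%
Dry basis MC = 3.39 / 13.65 x 100 = 24.8%


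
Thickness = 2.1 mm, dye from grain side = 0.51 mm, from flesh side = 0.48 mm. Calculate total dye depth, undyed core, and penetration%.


Total dyed = 0.51 + 0.48 = 0.99 mm
Undyed core = 2.1 - 0.99 = 1.11 mm
Penetration = 0.99 / 2.1 x 100 = 47.1%


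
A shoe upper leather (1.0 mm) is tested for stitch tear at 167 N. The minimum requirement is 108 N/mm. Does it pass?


STS = 167 / 1.0 = 167.0 N/mm
Minimum required: 108 N/mm
Passes: Yes


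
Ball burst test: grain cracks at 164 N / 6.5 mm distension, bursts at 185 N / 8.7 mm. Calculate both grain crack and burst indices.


Crack index = 25.2 N/mm
Burst index = 21.3 N/mm


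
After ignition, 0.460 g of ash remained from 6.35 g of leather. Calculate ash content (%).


7.24%

Ash% = 0.460 / 6.35 x 100
Ash% = 7.24%


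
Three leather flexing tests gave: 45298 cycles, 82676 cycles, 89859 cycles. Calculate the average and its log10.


Average = (45298 + 82676 + 89859) / 3 = 72611 cycles
log10(72611) = 4.86


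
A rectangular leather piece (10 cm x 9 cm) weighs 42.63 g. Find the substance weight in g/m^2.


Area = 10 x 9 = 90 cm^2
SW = 42.63 / 90 x 10000 = 4736.7 g/m^2


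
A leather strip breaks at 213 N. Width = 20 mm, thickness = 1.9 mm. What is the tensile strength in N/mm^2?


Cross-sectional area = 20 x 1.9 = 38.0 mm^2
Tensile strength = 213 / 38.0 = 5.61 N/mm^2


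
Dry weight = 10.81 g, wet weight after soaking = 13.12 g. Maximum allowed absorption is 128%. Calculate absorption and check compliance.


WA = (13.12 - 10.81) / 10.81 x 100 = 21.4%
Maximum allowed: 128%
Compliant: Yes


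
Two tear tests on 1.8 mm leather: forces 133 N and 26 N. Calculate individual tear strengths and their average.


Tear 1 = 73.9 N/mm
Tear 2 = 14.4 N/mm
Average = 44.2 N/mm

Tear 1 = 133 / 1.8 = 73.9 N/mm
Tear 2 = 26 / 1.8 = 14.4 N/mm
Average = (73.9 + 14.4) / 2 = 44.2 N/mm


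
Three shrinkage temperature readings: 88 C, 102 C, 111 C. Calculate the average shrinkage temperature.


Average = (88 + 102 + 111) / 3
Average = 301 / 3 = 100.3 C


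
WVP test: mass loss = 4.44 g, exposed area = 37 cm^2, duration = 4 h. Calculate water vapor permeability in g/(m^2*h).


WVP = mass_loss / (area x time) x 10000
WVP = 4.44 / (37 x 4) x 10000
WVP = 4.44 / 148 x 10000 = 300.00 g/(m^2*h)


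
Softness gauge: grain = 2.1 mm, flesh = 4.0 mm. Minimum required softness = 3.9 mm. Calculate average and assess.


Average softness = 3.05 mm
Meets requirement: No

Average = (2.1 + 4.0) / 2 = 3.05 mm
Minimum = 3.9 mm
Meets requirement: No


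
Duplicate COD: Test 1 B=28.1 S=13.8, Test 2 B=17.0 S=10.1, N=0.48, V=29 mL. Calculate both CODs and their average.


COD1 = 1893.5 mg/L
COD2 = 913.7 mg/L
Average = 1403.6 mg/L

COD1 = (28.1 - 13.8) x 0.48 x 8000 / 29 = 1893.5 mg/L
COD2 = (17.0 - 10.1) x 0.48 x 8000 / 29 = 913.7 mg/L
Average = (1893.5 + 913.7) / 2 = 1403.6 mg/L


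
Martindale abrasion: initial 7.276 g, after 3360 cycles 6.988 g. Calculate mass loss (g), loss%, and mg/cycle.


Mass loss = 0.288 g
Loss = 3.96%
Rate = 0.086 mg/cycle

Loss = 7.276 - 6.988 = 0.288 g
Loss% = 0.288 / 7.276 x 100 = 3.96%
Rate = 0.288 / 3360 x 1000 = 0.086 mg/cycle


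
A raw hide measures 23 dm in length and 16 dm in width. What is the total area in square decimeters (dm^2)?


368 dm^2

Area = length x width
Area = 23 x 16 = 368 dm^2


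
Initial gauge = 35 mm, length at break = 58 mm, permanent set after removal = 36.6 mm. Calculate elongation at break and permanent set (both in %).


Elongation at break = 65.7%
Permanent set = 4.6%


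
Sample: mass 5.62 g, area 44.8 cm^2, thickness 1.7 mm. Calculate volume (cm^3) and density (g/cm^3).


Thickness in cm = 1.7 / 10 = 0.17 cm
Volume = 44.8 x 0.17 = 7.616 cm^3
Density = 5.62 / 7.616 = 0.738 g/cm^3


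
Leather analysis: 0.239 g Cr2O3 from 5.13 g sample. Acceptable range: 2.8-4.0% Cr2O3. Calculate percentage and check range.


Cr2O3% = 0.239 / 5.13 x 100 = 4.66%
Acceptable range: 2.8 to 4.0%
Within range: No


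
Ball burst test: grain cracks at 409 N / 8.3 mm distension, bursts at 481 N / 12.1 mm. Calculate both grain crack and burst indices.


Crack index = 409 / 8.3 = 49.3 N/mm
Burst index = 481 / 12.1 = 39.8 N/mm


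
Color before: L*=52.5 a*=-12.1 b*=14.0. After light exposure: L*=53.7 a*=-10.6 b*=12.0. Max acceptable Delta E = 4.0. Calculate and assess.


Delta E = 2.77
Passes: Yes

dL = 1.2, da = 1.5, db = -2.0
dE = sqrt((1.2)^2 + (1.5)^2 + (-2.0)^2) = 2.77
Max = 4.0
Passes: Yes


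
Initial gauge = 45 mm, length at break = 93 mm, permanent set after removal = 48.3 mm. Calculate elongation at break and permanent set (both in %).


Elongation at break = (93 - 45) / 45 x 100 = 106.7%
Permanent set = (48.3 - 45) / 45 x 100 = 7.3%


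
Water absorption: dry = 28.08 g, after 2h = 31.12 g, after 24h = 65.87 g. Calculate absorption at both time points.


2h absorption = 10.8%
24h absorption = 134.6%

WA (2h) = (31.12 - 28.08) / 28.08 x 100 = 10.8%
WA (24h) = (65.87 - 28.08) / 28.08 x 100 = 134.6%


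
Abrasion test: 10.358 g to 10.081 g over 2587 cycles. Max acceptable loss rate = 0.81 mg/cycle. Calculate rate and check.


Rate = 0.107 mg/cycle
Passes: Yes

Loss = 10.358 - 10.081 = 0.277 g
Rate = 0.277 g / 2587 cycles x 1000 = 0.107 mg/cycle
Max = 0.81 mg/cycle
Passes: Yes
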